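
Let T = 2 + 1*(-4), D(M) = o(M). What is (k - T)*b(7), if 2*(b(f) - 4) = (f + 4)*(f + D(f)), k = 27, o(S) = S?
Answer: 2349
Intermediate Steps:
D(M) = M
T = -2 (T = 2 - 4 = -2)
b(f) = 4 + f*(4 + f) (b(f) = 4 + ((f + 4)*(f + f))/2 = 4 + ((4 + f)*(2*f))/2 = 4 + (2*f*(4 + f))/2 = 4 + f*(4 + f))
(k - T)*b(7) = (27 - 1*(-2))*(4 + 7² + 4*7) = (27 + 2)*(4 + 49 + 28) = 29*81 = 2349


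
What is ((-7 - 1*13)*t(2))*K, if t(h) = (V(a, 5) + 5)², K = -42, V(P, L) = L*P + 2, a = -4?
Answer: 141960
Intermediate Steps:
V(P, L) = 2 + L*P
t(h) = 169 (t(h) = ((2 + 5*(-4)) + 5)² = ((2 - 20) + 5)² = (-18 + 5)² = (-13)² = 169)
((-7 - 1*13)*t(2))*K = ((-7 - 1*13)*169)*(-42) = ((-7 - 13)*169)*(-42) = -20*169*(-42) = -3380*(-42) = 141960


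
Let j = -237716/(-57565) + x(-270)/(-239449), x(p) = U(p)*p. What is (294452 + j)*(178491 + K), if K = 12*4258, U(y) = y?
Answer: 931834917107750617548/13783881685 ≈ 6.7603e+10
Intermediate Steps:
K = 51096
x(p) = p**2 (x(p) = p*p = p**2)
j = 52724369984/13783881685 (j = -237716/(-57565) + (-270)**2/(-239449) = -237716*(-1/57565) + 72900*(-1/239449) = 237716/57565 - 72900/239449 = 52724369984/13783881685 ≈ 3.8251)
(294452 + j)*(178491 + K) = (294452 + 52724369984/13783881685)*(178491 + 51096) = (4058744254281604/13783881685)*229587 = 931834917107750617548/13783881685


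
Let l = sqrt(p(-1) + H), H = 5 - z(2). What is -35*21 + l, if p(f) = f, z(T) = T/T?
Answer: -735 + sqrt(3) ≈ -733.27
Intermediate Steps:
z(T) = 1
H = 4 (H = 5 - 1*1 = 5 - 1 = 4)
l = sqrt(3) (l = sqrt(-1 + 4) = sqrt(3) ≈ 1.7320)
-35*21 + l = -35*21 + sqrt(3) = -735 + sqrt(3)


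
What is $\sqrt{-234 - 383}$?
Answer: $i \sqrt{617} \approx 24.839 i$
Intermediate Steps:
$\sqrt{-234 - 383} = \sqrt{-617} = i \sqrt{617}$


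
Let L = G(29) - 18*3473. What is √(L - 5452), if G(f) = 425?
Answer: I*√67541 ≈ 259.89*I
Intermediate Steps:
L = -62089 (L = 425 - 18*3473 = 425 - 1*62514 = 425 - 62514 = -62089)
√(L - 5452) = √(-62089 - 5452) = √(-67541) = I*√67541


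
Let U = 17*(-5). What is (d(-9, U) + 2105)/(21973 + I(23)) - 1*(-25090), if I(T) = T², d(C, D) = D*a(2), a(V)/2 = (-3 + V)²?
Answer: 564577115/22502 ≈ 25090.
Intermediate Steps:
U = -85
a(V) = 2*(-3 + V)²
d(C, D) = 2*D (d(C, D) = D*(2*(-3 + 2)²) = D*(2*(-1)²) = D*(2*1) = D*2 = 2*D)
(d(-9, U) + 2105)/(21973 + I(23)) - 1*(-25090) = (2*(-85) + 2105)/(21973 + 23²) - 1*(-25090) = (-170 + 2105)/(21973 + 529) + 25090 = 1935/22502 + 25090 = 564577115/22502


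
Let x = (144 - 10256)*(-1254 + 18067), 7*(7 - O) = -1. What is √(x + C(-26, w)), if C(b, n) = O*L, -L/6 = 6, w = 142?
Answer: 2*I*√2082663086/7 ≈ 13039.0*I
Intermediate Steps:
O = 50/7 (O = 7 - ⅐*(-1) = 7 + ⅐ = 50/7 ≈ 7.1429)
x = -170013056 (x = -10112*16813 = -170013056)
L = -36 (L = -6*6 = -36)
C(b, n) = -1800/7 (C(b, n) = (50/7)*(-36) = -1800/7)
√(x + C(-26, w)) = √(-170013056 - 1800/7) = √(-1190093192/7) = 2*I*√2082663086/7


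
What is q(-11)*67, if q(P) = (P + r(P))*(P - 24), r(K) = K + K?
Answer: 77385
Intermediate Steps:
r(K) = 2*K
q(P) = 3*P*(-24 + P) (q(P) = (P + 2*P)*(P - 24) = (3*P)*(-24 + P) = 3*P*(-24 + P))
q(-11)*67 = (3*(-11)*(-24 - 11))*67 = (3*(-11)*(-35))*67 = 1155*67 = 77385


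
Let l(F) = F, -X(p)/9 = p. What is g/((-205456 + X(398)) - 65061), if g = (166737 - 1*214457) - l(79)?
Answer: 47799/274099 ≈ 0.17439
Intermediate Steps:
X(p) = -9*p
g = -47799 (g = (166737 - 1*214457) - 1*79 = (166737 - 214457) - 79 = -47720 - 79 = -47799)
g/((-205456 + X(398)) - 65061) = -47799/((-205456 - 9*398) - 65061) = -47799/((-205456 - 3582) - 65061) = -47799/(-209038 - 65061) = -47799/(-274099) = -47799*(-1/274099) = 47799/274099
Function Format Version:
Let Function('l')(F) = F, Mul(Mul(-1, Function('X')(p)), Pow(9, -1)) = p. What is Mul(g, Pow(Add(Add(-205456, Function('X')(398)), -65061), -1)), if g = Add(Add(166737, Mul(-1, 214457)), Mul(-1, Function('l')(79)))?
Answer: Rational(47799, 274099) ≈ 0.17439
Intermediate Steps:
Function('X')(p) = Mul(-9, p)
g = -47799 (g = Add(Add(166737, Mul(-1, 214457)), Mul(-1, 79)) = Add(Add(166737, -214457), -79) = Add(-47720, -79) = -47799)
Mul(g, Pow(Add(Add(-205456, Function('X')(398)), -65061), -1)) = Mul(-47799, Pow(Add(Add(-205456, Mul(-9, 398)), -65061), -1)) = Mul(-47799, Pow(Add(Add(-205456, -3582), -65061), -1)) = Mul(-47799, Pow(Add(-209038, -65061), -1)) = Mul(-47799, Pow(-274099, -1)) = Mul(-47799, Rational(-1, 274099)) = Rational(47799, 274099)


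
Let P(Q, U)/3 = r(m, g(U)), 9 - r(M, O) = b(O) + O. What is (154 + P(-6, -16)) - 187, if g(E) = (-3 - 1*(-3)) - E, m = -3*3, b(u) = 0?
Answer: -54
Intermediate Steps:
m = -9
g(E) = -E (g(E) = (-3 + 3) - E = 0 - E = -E)
r(M, O) = 9 - O (r(M, O) = 9 - (0 + O) = 9 - O)
P(Q, U) = 27 + 3*U (P(Q, U) = 3*(9 - (-1)*U) = 3*(9 + U) = 27 + 3*U)
(154 + P(-6, -16)) - 187 = (154 + (27 + 3*(-16))) - 187 = (154 + (27 - 48)) - 187 = (154 - 21) - 187 = 133 - 187 = -54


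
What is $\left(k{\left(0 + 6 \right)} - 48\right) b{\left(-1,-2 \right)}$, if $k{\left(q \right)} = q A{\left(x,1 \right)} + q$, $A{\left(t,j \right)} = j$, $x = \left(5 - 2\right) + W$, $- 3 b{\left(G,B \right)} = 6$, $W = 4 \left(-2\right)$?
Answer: $72$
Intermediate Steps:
$W = -8$
$b{\left(G,B \right)} = -2$ ($b{\left(G,B \right)} = \left(- \frac{1}{3}\right) 6 = -2$)
$x = -5$ ($x = \left(5 - 2\right) - 8 = 3 - 8 = -5$)
$k{\left(q \right)} = 2 q$ ($k{\left(q \right)} = q 1 + q = q + q = 2 q$)
$\left(k{\left(0 + 6 \right)} - 48\right) b{\left(-1,-2 \right)} = \left(2 \left(0 + 6\right) - 48\right) \left(-2\right) = \left(2 \cdot 6 - 48\right) \left(-2\right) = \left(12 - 48\right) \left(-2\right) = \left(-36\right) \left(-2\right) = 72$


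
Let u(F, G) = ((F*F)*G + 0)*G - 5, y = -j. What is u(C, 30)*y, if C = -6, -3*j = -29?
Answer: -939455/3 ≈ -3.1315e+5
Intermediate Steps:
j = 29/3 (j = -⅓*(-29) = 29/3 ≈ 9.6667)
y = -29/3 (y = -1*29/3 = -29/3 ≈ -9.6667)
u(F, G) = -5 + F²*G² (u(F, G) = (F²*G + 0)*G - 5 = (G*F² + 0)*G - 5 = (G*F²)*G - 5 = F²*G² - 5 = -5 + F²*G²)
u(C, 30)*y = (-5 + (-6)²*30²)*(-29/3) = (-5 + 36*900)*(-29/3) = (-5 + 32400)*(-29/3) = 32395*(-29/3) = -939455/3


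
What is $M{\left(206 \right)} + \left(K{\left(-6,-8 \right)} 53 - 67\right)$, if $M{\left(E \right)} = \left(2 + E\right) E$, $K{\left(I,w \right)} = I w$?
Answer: $45325$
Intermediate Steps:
$M{\left(E \right)} = E \left(2 + E\right)$
$M{\left(206 \right)} + \left(K{\left(-6,-8 \right)} 53 - 67\right) = 206 \left(2 + 206\right) - \left(67 - \left(-6\right) \left(-8\right) 53\right) = 206 \cdot 208 + \left(48 \cdot 53 - 67\right) = 42848 + \left(2544 - 67\right) = 42848 + 2477 = 45325$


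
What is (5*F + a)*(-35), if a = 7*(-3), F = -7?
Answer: 1960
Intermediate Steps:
a = -21
(5*F + a)*(-35) = (5*(-7) - 21)*(-35) = (-35 - 21)*(-35) = -56*(-35) = 1960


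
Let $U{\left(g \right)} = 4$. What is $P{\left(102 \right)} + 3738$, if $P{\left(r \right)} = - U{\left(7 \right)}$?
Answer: $3734$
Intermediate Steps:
$P{\left(r \right)} = -4$ ($P{\left(r \right)} = \left(-1\right) 4 = -4$)
$P{\left(102 \right)} + 3738 = -4 + 3738 = 3734$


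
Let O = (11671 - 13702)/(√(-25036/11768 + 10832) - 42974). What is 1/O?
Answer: 42974/2031 - √10415165430/1991734 ≈ 21.108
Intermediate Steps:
O = -2031/(-42974 + 3*√10415165430/2942) (O = -2031/(√(-25036*1/11768 + 10832) - 42974) = -2031/(√(-6259/2942 + 10832) - 42974) = -2031/(√(31861485/2942) - 42974) = -2031/(3*√10415165430/2942 - 42974) = -2031/(-42974 + 3*√10415165430/2942) ≈ 0.047376)
1/O = 1/(2031*√2942/(-3*√3540165 + 42974*√2942)) = √2942*(-3*√3540165 + 42974*√2942)/5975202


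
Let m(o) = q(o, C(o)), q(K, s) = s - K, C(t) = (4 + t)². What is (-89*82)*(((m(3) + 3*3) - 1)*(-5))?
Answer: 1970460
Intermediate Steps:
m(o) = (4 + o)² - o
(-89*82)*(((m(3) + 3*3) - 1)*(-5)) = (-89*82)*(((((4 + 3)² - 1*3) + 3*3) - 1)*(-5)) = -7298*(((7² - 3) + 9) - 1)*(-5) = -7298*(((49 - 3) + 9) - 1)*(-5) = -7298*((46 + 9) - 1)*(-5) = -7298*(55 - 1)*(-5) = -394092*(-5) = -7298*(-270) = 1970460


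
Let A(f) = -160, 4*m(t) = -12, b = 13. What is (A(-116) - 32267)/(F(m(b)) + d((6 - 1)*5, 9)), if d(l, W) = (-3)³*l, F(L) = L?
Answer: 10809/226 ≈ 47.827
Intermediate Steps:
m(t) = -3 (m(t) = (¼)*(-12) = -3)
d(l, W) = -27*l
(A(-116) - 32267)/(F(m(b)) + d((6 - 1)*5, 9)) = (-160 - 32267)/(-3 - 27*(6 - 1)*5) = -32427/(-3 - 135*5) = -32427/(-3 - 27*25) = -32427/(-3 - 675) = -32427/(-678) = -32427*(-1/678) = 10809/226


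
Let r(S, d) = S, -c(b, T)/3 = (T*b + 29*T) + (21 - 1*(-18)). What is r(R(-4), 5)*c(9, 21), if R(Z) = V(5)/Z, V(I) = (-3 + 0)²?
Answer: 22599/4 ≈ 5649.8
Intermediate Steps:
c(b, T) = -117 - 87*T - 3*T*b (c(b, T) = -3*((T*b + 29*T) + (21 - 1*(-18))) = -3*((29*T + T*b) + (21 + 18)) = -3*((29*T + T*b) + 39) = -3*(39 + 29*T + T*b) = -117 - 87*T - 3*T*b)
V(I) = 9 (V(I) = (-3)² = 9)
R(Z) = 9/Z
r(R(-4), 5)*c(9, 21) = (9/(-4))*(-117 - 87*21 - 3*21*9) = (9*(-¼))*(-117 - 1827 - 567) = -9/4*(-2511) = 22599/4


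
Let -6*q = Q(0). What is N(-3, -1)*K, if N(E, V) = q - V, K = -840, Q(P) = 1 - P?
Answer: -700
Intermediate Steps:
q = -1/6 (q = -(1 - 1*0)/6 = -(1 + 0)/6 = -1/6*1 = -1/6 ≈ -0.16667)
N(E, V) = -1/6 - V
N(-3, -1)*K = (-1/6 - 1*(-1))*(-840) = (-1/6 + 1)*(-840) = (5/6)*(-840) = -700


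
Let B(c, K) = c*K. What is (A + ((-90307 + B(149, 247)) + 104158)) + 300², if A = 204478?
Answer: 345132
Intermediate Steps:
B(c, K) = K*c
(A + ((-90307 + B(149, 247)) + 104158)) + 300² = (204478 + ((-90307 + 247*149) + 104158)) + 300² = (204478 + ((-90307 + 36803) + 104158)) + 90000 = (204478 + (-53504 + 104158)) + 90000 = (204478 + 50654) + 90000 = 255132 + 90000 = 345132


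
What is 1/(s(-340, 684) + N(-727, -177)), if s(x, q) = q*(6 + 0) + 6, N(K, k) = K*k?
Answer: 1/132789 ≈ 7.5307e-6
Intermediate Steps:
s(x, q) = 6 + 6*q (s(x, q) = q*6 + 6 = 6*q + 6 = 6 + 6*q)
1/(s(-340, 684) + N(-727, -177)) = 1/((6 + 6*684) - 727*(-177)) = 1/((6 + 4104) + 128679) = 1/(4110 + 128679) = 1/132789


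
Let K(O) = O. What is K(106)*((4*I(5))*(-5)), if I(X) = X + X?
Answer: -21200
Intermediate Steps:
I(X) = 2*X
K(106)*((4*I(5))*(-5)) = 106*((4*(2*5))*(-5)) = 106*((4*10)*(-5)) = 106*(40*(-5)) = 106*(-200) = -21200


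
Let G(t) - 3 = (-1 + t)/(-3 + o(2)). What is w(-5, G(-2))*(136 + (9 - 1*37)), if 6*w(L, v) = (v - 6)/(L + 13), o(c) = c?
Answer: 0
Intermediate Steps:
G(t) = 4 - t (G(t) = 3 + (-1 + t)/(-3 + 2) = 3 + (-1 + t)/(-1) = 3 + (-1 + t)*(-1) = 3 + (1 - t) = 4 - t)
w(L, v) = (-6 + v)/(6*(13 + L)) (w(L, v) = ((v - 6)/(L + 13))/6 = ((-6 + v)/(13 + L))/6 = (-6 + v)/(6*(13 + L)))
w(-5, G(-2))*(136 + (9 - 1*37)) = ((-6 + (4 - 1*(-2)))/(6*(13 - 5)))*(136 + (9 - 1*37)) = ((1/6)*(-6 + (4 + 2))/8)*(136 + (9 - 37)) = ((1/6)*(1/8)*(-6 + 6))*(136 - 28) = ((1/6)*(1/8)*0)*108 = 0*108 = 0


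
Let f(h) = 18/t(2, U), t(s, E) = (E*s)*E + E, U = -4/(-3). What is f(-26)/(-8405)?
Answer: -81/184910 ≈ -0.00043805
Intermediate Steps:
U = 4/3 (U = -4*(-⅓) = 4/3 ≈ 1.3333)
t(s, E) = E + s*E² (t(s, E) = s*E² + E = E + s*E²)
f(h) = 81/22 (f(h) = 18/((4*(1 + (4/3)*2)/3)) = 18/((4*(1 + 8/3)/3)) = 18/(((4/3)*(11/3))) = 18/(44/9) = 18*(9/44) = 81/22)
f(-26)/(-8405) = (81/22)/(-8405) = (81/22)*(-1/8405) = -81/184910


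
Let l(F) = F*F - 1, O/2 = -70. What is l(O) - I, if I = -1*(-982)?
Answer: 18617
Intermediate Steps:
O = -140 (O = 2*(-70) = -140)
I = 982
l(F) = -1 + F² (l(F) = F² - 1 = -1 + F²)
l(O) - I = (-1 + (-140)²) - 1*982 = (-1 + 19600) - 982 = 19599 - 982 = 18617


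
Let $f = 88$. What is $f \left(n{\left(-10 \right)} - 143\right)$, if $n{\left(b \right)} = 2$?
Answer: $-12408$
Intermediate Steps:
$f \left(n{\left(-10 \right)} - 143\right) = 88 \left(2 - 143\right) = 88 \left(-141\right) = -12408$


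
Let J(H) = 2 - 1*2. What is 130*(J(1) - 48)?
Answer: -6240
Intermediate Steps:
J(H) = 0 (J(H) = 2 - 2 = 0)
130*(J(1) - 48) = 130*(0 - 48) = 130*(-48) = -6240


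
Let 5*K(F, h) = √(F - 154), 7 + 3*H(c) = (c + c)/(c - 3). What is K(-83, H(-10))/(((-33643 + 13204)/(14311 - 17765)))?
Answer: 3454*I*√237/102195 ≈ 0.52032*I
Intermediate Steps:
H(c) = -7/3 + 2*c/(3*(-3 + c)) (H(c) = -7/3 + ((c + c)/(c - 3))/3 = -7/3 + ((2*c)/(-3 + c))/3 = -7/3 + (2*c/(-3 + c))/3 = -7/3 + 2*c/(3*(-3 + c)))
K(F, h) = √(-154 + F)/5 (K(F, h) = √(F - 154)/5 = √(-154 + F)/5)
K(-83, H(-10))/(((-33643 + 13204)/(14311 - 17765))) = (√(-154 - 83)/5)/(((-33643 + 13204)/(14311 - 17765))) = (√(-237)/5)/((-20439/(-3454))) = ((I*√237)/5)/((-20439*(-1/3454))) = (I*√237/5)/(20439/3454) = (I*√237/5)*(3454/20439) = 3454*I*√237/102195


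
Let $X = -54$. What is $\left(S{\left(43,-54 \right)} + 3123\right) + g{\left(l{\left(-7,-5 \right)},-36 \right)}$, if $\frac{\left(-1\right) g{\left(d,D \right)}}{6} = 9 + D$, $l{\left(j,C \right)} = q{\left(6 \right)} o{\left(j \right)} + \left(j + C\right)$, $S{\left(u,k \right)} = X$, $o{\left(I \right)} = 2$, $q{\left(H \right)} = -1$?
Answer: $3231$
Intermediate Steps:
$S{\left(u,k \right)} = -54$
$l{\left(j,C \right)} = -2 + C + j$ ($l{\left(j,C \right)} = \left(-1\right) 2 + \left(j + C\right) = -2 + \left(C + j\right) = -2 + C + j$)
$g{\left(d,D \right)} = -54 - 6 D$ ($g{\left(d,D \right)} = - 6 \left(9 + D\right) = -54 - 6 D$)
$\left(S{\left(43,-54 \right)} + 3123\right) + g{\left(l{\left(-7,-5 \right)},-36 \right)} = \left(-54 + 3123\right) - -162 = 3069 + \left(-54 + 216\right) = 3069 + 162 = 3231$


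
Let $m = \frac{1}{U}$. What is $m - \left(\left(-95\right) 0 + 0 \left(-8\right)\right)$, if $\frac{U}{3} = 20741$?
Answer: $\frac{1}{62223} \approx 1.6071 \cdot 10^{-5}$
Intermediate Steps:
$U = 62223$ ($U = 3 \cdot 20741 = 62223$)
$m = \frac{1}{62223} \approx 1.6071 \cdot 10^{-5}$
$m - \left(\left(-95\right) 0 + 0 \left(-8\right)\right) = \frac{1}{62223} - \left(\left(-95\right) 0 + 0 \left(-8\right)\right) = \frac{1}{62223} - \left(0 + 0\right) = \frac{1}{62223} - 0 = \frac{1}{62223} + 0 = \frac{1}{62223}$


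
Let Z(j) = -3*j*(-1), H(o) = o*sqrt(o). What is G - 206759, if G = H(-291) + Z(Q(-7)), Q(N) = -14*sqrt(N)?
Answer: -206759 - 291*I*sqrt(291) - 42*I*sqrt(7) ≈ -2.0676e+5 - 5075.2*I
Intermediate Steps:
H(o) = o**(3/2)
Z(j) = 3*j
G = -291*I*sqrt(291) - 42*I*sqrt(7) (G = (-291)**(3/2) + 3*(-14*I*sqrt(7)) = -291*I*sqrt(291) + 3*(-14*I*sqrt(7)) = -291*I*sqrt(291) - 42*I*sqrt(7) ≈ -5075.2*I)
G - 206759 = I*(-291*sqrt(291) - 42*sqrt(7)) - 206759 = -206759 + I*(-291*sqrt(291) - 42*sqrt(7))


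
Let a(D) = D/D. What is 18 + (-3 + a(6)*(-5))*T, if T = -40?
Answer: 338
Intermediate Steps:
a(D) = 1
18 + (-3 + a(6)*(-5))*T = 18 + (-3 + 1*(-5))*(-40) = 18 + (-3 - 5)*(-40) = 18 - 8*(-40) = 18 + 320 = 338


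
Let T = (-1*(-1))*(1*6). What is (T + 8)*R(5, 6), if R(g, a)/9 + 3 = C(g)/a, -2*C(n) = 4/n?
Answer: -1932/5 ≈ -386.40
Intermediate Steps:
T = 6 (T = 1*6 = 6)
C(n) = -2/n
R(g, a) = -27 - 18/(a*g) (R(g, a) = -27 + 9*((-2/g)/a) = -27 + 9*(-2/(a*g)) = -27 - 18/(a*g))
(T + 8)*R(5, 6) = (6 + 8)*(-27 - 18/(6*5)) = 14*(-27 - 18*⅙*⅕) = 14*(-27 - ⅗) = 14*(-138/5) = -1932/5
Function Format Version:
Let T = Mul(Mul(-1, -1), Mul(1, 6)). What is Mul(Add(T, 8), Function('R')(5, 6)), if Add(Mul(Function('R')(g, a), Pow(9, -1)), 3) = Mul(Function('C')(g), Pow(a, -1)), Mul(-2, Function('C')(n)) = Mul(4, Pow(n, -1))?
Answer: Rational(-1932, 5) ≈ -386.40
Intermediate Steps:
T = 6 (T = Mul(1, 6) = 6)
Function('C')(n) = Mul(-2, Pow(n, -1)) (Function('C')(n) = Mul(Rational(-1, 2), Mul(4, Pow(n, -1))) = Mul(-2, Pow(n, -1)))
Function('R')(g, a) = Add(-27, Mul(-18, Pow(a, -1), Pow(g, -1))) (Function('R')(g, a) = Add(-27, Mul(9, Mul(Mul(-2, Pow(g, -1)), Pow(a, -1)))) = Add(-27, Mul(9, Mul(-2, Pow(a, -1), Pow(g, -1)))) = Add(-27, Mul(-18, Pow(a, -1), Pow(g, -1))))
Mul(Add(T, 8), Function('R')(5, 6)) = Mul(Add(6, 8), Add(-27, Mul(-18, Pow(6, -1), Pow(5, -1)))) = Mul(14, Add(-27, Mul(-18, Rational(1, 6), Rational(1, 5)))) = Mul(14, Add(-27, Rational(-3, 5))) = Mul(14, Rational(-138, 5)) = Rational(-1932, 5)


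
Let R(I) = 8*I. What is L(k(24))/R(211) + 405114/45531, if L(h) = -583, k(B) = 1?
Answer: 219095953/25618776 ≈ 8.5522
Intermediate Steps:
L(k(24))/R(211) + 405114/45531 = -583/(8*211) + 405114/45531 = -583/1688 + 405114*(1/45531) = -583*1/1688 + 135038/15177 = -583/1688 + 135038/15177 = 219095953/25618776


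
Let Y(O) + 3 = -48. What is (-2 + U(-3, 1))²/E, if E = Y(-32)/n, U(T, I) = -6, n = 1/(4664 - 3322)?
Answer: -32/34221 ≈ -0.00093510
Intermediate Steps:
n = 1/1342 ≈ 0.00074516
Y(O) = -51 (Y(O) = -3 - 48 = -51)
E = -68442 (E = -51/1/1342 = -51*1342 = -68442)
(-2 + U(-3, 1))²/E = (-2 - 6)²/(-68442) = (-8)²*(-1/68442) = 64*(-1/68442) = -32/34221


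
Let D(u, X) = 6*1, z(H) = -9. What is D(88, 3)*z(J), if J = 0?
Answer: -54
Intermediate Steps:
D(u, X) = 6
D(88, 3)*z(J) = 6*(-9) = -54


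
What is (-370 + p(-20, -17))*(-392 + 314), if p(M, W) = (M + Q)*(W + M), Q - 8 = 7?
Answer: 14430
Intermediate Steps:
Q = 15 (Q = 8 + 7 = 15)
p(M, W) = (15 + M)*(M + W) (p(M, W) = (M + 15)*(W + M) = (15 + M)*(M + W))
(-370 + p(-20, -17))*(-392 + 314) = (-370 + ((-20)² + 15*(-20) + 15*(-17) - 20*(-17)))*(-392 + 314) = (-370 + (400 - 300 - 255 + 340))*(-78) = (-370 + 185)*(-78) = -185*(-78) = 14430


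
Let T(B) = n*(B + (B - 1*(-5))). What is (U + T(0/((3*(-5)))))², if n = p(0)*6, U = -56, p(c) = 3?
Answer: 1156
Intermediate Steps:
n = 18 (n = 3*6 = 18)
T(B) = 90 + 36*B (T(B) = 18*(B + (B - 1*(-5))) = 18*(B + (B + 5)) = 18*(B + (5 + B)) = 18*(5 + 2*B) = 90 + 36*B)
(U + T(0/((3*(-5)))))² = (-56 + (90 + 36*(0/((3*(-5))))))² = (-56 + (90 + 36*(0/(-15))))² = (-56 + (90 + 36*(0*(-1/15))))² = (-56 + (90 + 36*0))² = (-56 + (90 + 0))² = (-56 + 90)² = 34² = 1156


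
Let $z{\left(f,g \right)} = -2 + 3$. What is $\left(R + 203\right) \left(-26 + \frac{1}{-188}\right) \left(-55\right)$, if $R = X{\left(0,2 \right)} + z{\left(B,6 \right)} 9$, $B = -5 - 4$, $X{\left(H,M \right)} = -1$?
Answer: $\frac{56736845}{188} \approx 3.0179 \cdot 10^{5}$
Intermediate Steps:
$B = -9$
$z{\left(f,g \right)} = 1$
$R = 8$ ($R = -1 + 1 \cdot 9 = -1 + 9 = 8$)
$\left(R + 203\right) \left(-26 + \frac{1}{-188}\right) \left(-55\right) = \left(8 + 203\right) \left(-26 + \frac{1}{-188}\right) \left(-55\right) = 211 \left(-26 - \frac{1}{188}\right) \left(-55\right) = 211 \left(- \frac{4889}{188}\right) \left(-55\right) = \left(- \frac{1031579}{188}\right) \left(-55\right) = \frac{56736845}{188}$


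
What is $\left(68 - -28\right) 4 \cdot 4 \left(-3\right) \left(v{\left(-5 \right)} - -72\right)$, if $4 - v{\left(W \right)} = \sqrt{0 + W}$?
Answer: $-350208 + 4608 i \sqrt{5} \approx -3.5021 \cdot 10^{5} + 10304.0 i$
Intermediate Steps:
$v{\left(W \right)} = 4 - \sqrt{W}$ ($v{\left(W \right)} = 4 - \sqrt{0 + W} = 4 - \sqrt{W}$)
$\left(68 - -28\right) 4 \cdot 4 \left(-3\right) \left(v{\left(-5 \right)} - -72\right) = \left(68 - -28\right) 4 \cdot 4 \left(-3\right) \left(\left(4 - \sqrt{-5}\right) - -72\right) = \left(68 + 28\right) 16 \left(-3\right) \left(\left(4 - i \sqrt{5}\right) + 72\right) = 96 \left(-48\right) \left(\left(4 - i \sqrt{5}\right) + 72\right) = - 4608 \left(76 - i \sqrt{5}\right) = -350208 + 4608 i \sqrt{5}$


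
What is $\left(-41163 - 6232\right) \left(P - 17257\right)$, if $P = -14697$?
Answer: $1514459830$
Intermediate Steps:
$\left(-41163 - 6232\right) \left(P - 17257\right) = \left(-41163 - 6232\right) \left(-14697 - 17257\right) = \left(-47395\right) \left(-31954\right) = 1514459830$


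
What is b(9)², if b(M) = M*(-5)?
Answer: 2025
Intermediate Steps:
b(M) = -5*M
b(9)² = (-5*9)² = (-45)² = 2025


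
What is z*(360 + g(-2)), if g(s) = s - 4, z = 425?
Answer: 150450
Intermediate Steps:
g(s) = -4 + s
z*(360 + g(-2)) = 425*(360 + (-4 - 2)) = 425*(360 - 6) = 425*354 = 150450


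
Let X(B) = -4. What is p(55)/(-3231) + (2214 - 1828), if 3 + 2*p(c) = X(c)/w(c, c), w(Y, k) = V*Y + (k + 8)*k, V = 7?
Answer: 4801594877/12439350 ≈ 386.00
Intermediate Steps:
w(Y, k) = 7*Y + k*(8 + k) (w(Y, k) = 7*Y + (k + 8)*k = 7*Y + (8 + k)*k = 7*Y + k*(8 + k))
p(c) = -3/2 - 2/(c² + 15*c) (p(c) = -3/2 + (-4/(c² + 7*c + 8*c))/2 = -3/2 + (-4/(c² + 15*c))/2 = -3/2 - 2/(c² + 15*c))
p(55)/(-3231) + (2214 - 1828) = ((½)*(-4 - 45*55 - 3*55²)/(55*(15 + 55)))/(-3231) + (2214 - 1828) = ((½)*(1/55)*(-4 - 2475 - 3*3025)/70)*(-1/3231) + 386 = ((½)*(1/55)*(1/70)*(-4 - 2475 - 9075))*(-1/3231) + 386 = ((½)*(1/55)*(1/70)*(-11554))*(-1/3231) + 386 = -5777/3850*(-1/3231) + 386 = 5777/12439350 + 386 = 4801594877/12439350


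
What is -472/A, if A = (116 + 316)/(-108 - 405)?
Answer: 1121/2 ≈ 560.50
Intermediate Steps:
A = -16/19 (A = 432/(-513) = 432*(-1/513) = -16/19 ≈ -0.84210)
-472/A = -472/(-16/19) = -472*(-19/16) = 1121/2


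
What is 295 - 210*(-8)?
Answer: 1975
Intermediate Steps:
295 - 210*(-8) = 295 + 1680 = 1975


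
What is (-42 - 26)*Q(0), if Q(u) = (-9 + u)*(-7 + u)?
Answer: -4284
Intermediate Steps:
(-42 - 26)*Q(0) = (-42 - 26)*(63 + 0² - 16*0) = -68*(63 + 0 + 0) = -68*63 = -4284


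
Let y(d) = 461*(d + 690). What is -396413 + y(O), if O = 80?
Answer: -41443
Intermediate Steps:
y(d) = 318090 + 461*d (y(d) = 461*(690 + d) = 318090 + 461*d)
-396413 + y(O) = -396413 + (318090 + 461*80) = -396413 + (318090 + 36880) = -396413 + 354970 = -41443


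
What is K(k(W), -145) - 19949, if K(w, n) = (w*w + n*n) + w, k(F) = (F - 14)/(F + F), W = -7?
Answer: 4319/4 ≈ 1079.8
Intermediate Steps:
k(F) = (-14 + F)/(2*F) (k(F) = (-14 + F)/((2*F)) = (-14 + F)*(1/(2*F)) = (-14 + F)/(2*F))
K(w, n) = w + n**2 + w**2 (K(w, n) = (w**2 + n**2) + w = (n**2 + w**2) + w = w + n**2 + w**2)
K(k(W), -145) - 19949 = ((1/2)*(-14 - 7)/(-7) + (-145)**2 + ((1/2)*(-14 - 7)/(-7))**2) - 19949 = ((1/2)*(-1/7)*(-21) + 21025 + ((1/2)*(-1/7)*(-21))**2) - 19949 = (3/2 + 21025 + (3/2)**2) - 19949 = (3/2 + 21025 + 9/4) - 19949 = 84115/4 - 19949 = 4319/4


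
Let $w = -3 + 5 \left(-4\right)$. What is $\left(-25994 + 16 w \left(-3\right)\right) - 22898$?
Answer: $-47788$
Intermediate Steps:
$w = -23$ ($w = -3 - 20 = -23$)
$\left(-25994 + 16 w \left(-3\right)\right) - 22898 = \left(-25994 + 16 \left(-23\right) \left(-3\right)\right) - 22898 = \left(-25994 - -1104\right) - 22898 = \left(-25994 + 1104\right) - 22898 = -24890 - 22898 = -47788$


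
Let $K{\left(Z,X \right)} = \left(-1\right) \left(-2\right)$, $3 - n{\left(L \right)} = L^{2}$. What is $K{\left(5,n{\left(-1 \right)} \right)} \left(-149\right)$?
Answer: $-298$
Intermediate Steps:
$n{\left(L \right)} = 3 - L^{2}$
$K{\left(Z,X \right)} = 2$
$K{\left(5,n{\left(-1 \right)} \right)} \left(-149\right) = 2 \left(-149\right) = -298$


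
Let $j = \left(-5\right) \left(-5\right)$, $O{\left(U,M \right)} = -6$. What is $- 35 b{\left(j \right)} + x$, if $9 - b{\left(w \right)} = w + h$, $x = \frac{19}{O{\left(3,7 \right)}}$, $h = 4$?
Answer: $\frac{4181}{6} \approx 696.83$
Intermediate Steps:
$j = 25$
$x = - \frac{19}{6}$ ($x = \frac{19}{-6} = 19 \left(- \frac{1}{6}\right) = - \frac{19}{6} \approx -3.1667$)
$b{\left(w \right)} = 5 - w$ ($b{\left(w \right)} = 9 - \left(w + 4\right) = 9 - \left(4 + w\right) = 5 - w$)
$- 35 b{\left(j \right)} + x = - 35 \left(5 - 25\right) - \frac{19}{6} = \left(-35\right) \left(-20\right) - \frac{19}{6} = 700 - \frac{19}{6} = \frac{4181}{6}$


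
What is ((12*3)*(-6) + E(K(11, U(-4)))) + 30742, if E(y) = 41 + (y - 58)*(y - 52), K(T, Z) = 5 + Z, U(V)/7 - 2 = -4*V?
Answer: 36334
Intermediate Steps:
U(V) = 14 - 28*V (U(V) = 14 + 7*(-4*V) = 14 - 28*V)
E(y) = 41 + (-58 + y)*(-52 + y)
((12*3)*(-6) + E(K(11, U(-4)))) + 30742 = ((12*3)*(-6) + (3057 + (5 + (14 - 28*(-4)))² - 110*(5 + (14 - 28*(-4))))) + 30742 = (36*(-6) + (3057 + (5 + (14 + 112))² - 110*(5 + (14 + 112)))) + 30742 = (-216 + (3057 + (5 + 126)² - 110*(5 + 126))) + 30742 = (-216 + (3057 + 131² - 110*131)) + 30742 = (-216 + (3057 + 17161 - 14410)) + 30742 = (-216 + 5808) + 30742 = 5592 + 30742 = 36334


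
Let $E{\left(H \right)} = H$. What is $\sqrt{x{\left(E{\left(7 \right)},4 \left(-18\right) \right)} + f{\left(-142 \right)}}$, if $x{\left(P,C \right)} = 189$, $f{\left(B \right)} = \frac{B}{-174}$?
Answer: $\frac{\sqrt{1436718}}{87} \approx 13.777$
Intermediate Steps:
$f{\left(B \right)} = - \frac{B}{174}$ ($f{\left(B \right)} = B \left(- \frac{1}{174}\right) = - \frac{B}{174}$)
$\sqrt{x{\left(E{\left(7 \right)},4 \left(-18\right) \right)} + f{\left(-142 \right)}} = \sqrt{189 - - \frac{71}{87}} = \sqrt{189 + \frac{71}{87}} = \sqrt{\frac{16514}{87}} = \frac{\sqrt{1436718}}{87}$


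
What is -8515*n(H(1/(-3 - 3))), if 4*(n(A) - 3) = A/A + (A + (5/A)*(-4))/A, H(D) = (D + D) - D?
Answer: 3005795/2 ≈ 1.5029e+6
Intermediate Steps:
H(D) = D (H(D) = 2*D - D = D)
n(A) = 13/4 + (A - 20/A)/(4*A) (n(A) = 3 + (A/A + (A + (5/A)*(-4))/A)/4 = 3 + (1 + (A - 20/A)/A)/4 = 3 + (1/4 + (A - 20/A)/(4*A)) = 13/4 + (A - 20/A)/(4*A))
-8515*n(H(1/(-3 - 3))) = -8515*(7/2 - 5*(-3 - 3)**2) = -8515*(7/2 - 5/(1/(-6))**2) = -8515*(7/2 - 5/(-1/6)**2) = -8515*(7/2 - 5*36) = -8515*(7/2 - 180) = -8515*(-353/2) = 3005795/2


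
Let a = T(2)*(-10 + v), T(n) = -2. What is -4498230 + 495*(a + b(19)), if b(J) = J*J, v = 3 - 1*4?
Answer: -4308645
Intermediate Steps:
v = -1 (v = 3 - 4 = -1)
b(J) = J²
a = 22 (a = -2*(-10 - 1) = -2*(-11) = 22)
-4498230 + 495*(a + b(19)) = -4498230 + 495*(22 + 19²) = -4498230 + 495*(22 + 361) = -4498230 + 495*383 = -4498230 + 189585 = -4308645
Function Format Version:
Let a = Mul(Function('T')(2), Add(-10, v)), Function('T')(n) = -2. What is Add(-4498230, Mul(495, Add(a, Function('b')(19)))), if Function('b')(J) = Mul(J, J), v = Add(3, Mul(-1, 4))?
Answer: -4308645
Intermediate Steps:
v = -1 (v = Add(3, -4) = -1)
Function('b')(J) = Pow(J, 2)
a = 22 (a = Mul(-2, Add(-10, -1)) = Mul(-2, -11) = 22)
Add(-4498230, Mul(495, Add(a, Function('b')(19)))) = Add(-4498230, Mul(495, Add(22, Pow(19, 2)))) = Add(-4498230, Mul(495, Add(22, 361))) = Add(-4498230, Mul(495, 383)) = Add(-4498230, 189585) = -4308645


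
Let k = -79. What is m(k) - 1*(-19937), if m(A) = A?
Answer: 19858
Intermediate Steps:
m(k) - 1*(-19937) = -79 - 1*(-19937) = -79 + 19937 = 19858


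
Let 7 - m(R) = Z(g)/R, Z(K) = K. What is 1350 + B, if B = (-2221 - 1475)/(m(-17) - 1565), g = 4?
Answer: 17906766/13241 ≈ 1352.4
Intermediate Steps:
m(R) = 7 - 4/R
B = 31416/13241 (B = (-2221 - 1475)/((7 - 4/(-17)) - 1565) = -3696/((7 - 4*(-1/17)) - 1565) = -3696/((7 + 4/17) - 1565) = -3696/(123/17 - 1565) = -3696/(-26482/17) = -3696*(-17/26482) = 31416/13241 ≈ 2.3726)
1350 + B = 1350 + 31416/13241 = 17906766/13241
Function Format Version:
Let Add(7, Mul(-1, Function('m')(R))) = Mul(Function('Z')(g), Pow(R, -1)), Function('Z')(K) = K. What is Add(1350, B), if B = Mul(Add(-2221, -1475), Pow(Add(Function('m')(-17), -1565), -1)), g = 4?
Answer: Rational(17906766, 13241) ≈ 1352.4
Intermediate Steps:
Function('m')(R) = Add(7, Mul(-4, Pow(R, -1))) (Function('m')(R) = Add(7, Mul(-1, Mul(4, Pow(R, -1)))) = Add(7, Mul(-4, Pow(R, -1))))
B = Rational(31416, 13241) (B = Mul(Add(-2221, -1475), Pow(Add(Add(7, Mul(-4, Pow(-17, -1))), -1565), -1)) = Mul(-3696, Pow(Add(Add(7, Mul(-4, Rational(-1, 17))), -1565), -1)) = Mul(-3696, Pow(Add(Add(7, Rational(4, 17)), -1565), -1)) = Mul(-3696, Pow(Add(Rational(123, 17), -1565), -1)) = Mul(-3696, Pow(Rational(-26482, 17), -1)) = Mul(-3696, Rational(-17, 26482)) = Rational(31416, 13241) ≈ 2.3726)
Add(1350, B) = Add(1350, Rational(31416, 13241)) = Rational(17906766, 13241)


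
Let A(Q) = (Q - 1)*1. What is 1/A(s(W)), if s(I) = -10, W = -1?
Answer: -1/11 ≈ -0.090909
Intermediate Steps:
A(Q) = -1 + Q (A(Q) = (-1 + Q)*1 = -1 + Q)
1/A(s(W)) = 1/(-1 - 10) = 1/(-11) = -1/11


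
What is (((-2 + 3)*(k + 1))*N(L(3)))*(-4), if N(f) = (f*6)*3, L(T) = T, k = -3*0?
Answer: -216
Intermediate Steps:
k = 0
N(f) = 18*f (N(f) = (6*f)*3 = 18*f)
(((-2 + 3)*(k + 1))*N(L(3)))*(-4) = (((-2 + 3)*(0 + 1))*(18*3))*(-4) = ((1*1)*54)*(-4) = (1*54)*(-4) = 54*(-4) = -216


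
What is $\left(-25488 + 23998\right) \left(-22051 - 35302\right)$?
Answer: $85455970$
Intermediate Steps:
$\left(-25488 + 23998\right) \left(-22051 - 35302\right) = \left(-1490\right) \left(-57353\right) = 85455970$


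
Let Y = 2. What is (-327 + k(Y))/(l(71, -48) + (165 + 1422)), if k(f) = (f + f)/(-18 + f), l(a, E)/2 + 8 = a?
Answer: -1309/6852 ≈ -0.19104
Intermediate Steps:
l(a, E) = -16 + 2*a
k(f) = 2*f/(-18 + f) (k(f) = (2*f)/(-18 + f) = 2*f/(-18 + f))
(-327 + k(Y))/(l(71, -48) + (165 + 1422)) = (-327 + 2*2/(-18 + 2))/((-16 + 2*71) + (165 + 1422)) = (-327 + 2*2/(-16))/((-16 + 142) + 1587) = (-327 + 2*2*(-1/16))/(126 + 1587) = (-327 - 1/4)/1713 = -1309/4*1/1713 = -1309/6852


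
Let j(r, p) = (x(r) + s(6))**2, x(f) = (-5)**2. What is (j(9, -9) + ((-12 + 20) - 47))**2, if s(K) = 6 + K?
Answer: 1768900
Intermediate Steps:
x(f) = 25
j(r, p) = 1369 (j(r, p) = (25 + (6 + 6))**2 = (25 + 12)**2 = 37**2 = 1369)
(j(9, -9) + ((-12 + 20) - 47))**2 = (1369 + ((-12 + 20) - 47))**2 = (1369 + (8 - 47))**2 = (1369 - 39)**2 = 1330**2 = 1768900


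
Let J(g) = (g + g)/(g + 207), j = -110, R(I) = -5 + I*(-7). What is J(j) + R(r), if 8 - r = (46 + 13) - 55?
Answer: -3421/97 ≈ -35.268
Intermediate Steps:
r = 4 (r = 8 - ((46 + 13) - 55) = 8 - (59 - 55) = 8 - 1*4 = 8 - 4 = 4)
R(I) = -5 - 7*I
J(g) = 2*g/(207 + g) (J(g) = (2*g)/(207 + g) = 2*g/(207 + g))
J(j) + R(r) = 2*(-110)/(207 - 110) + (-5 - 7*4) = 2*(-110)/97 + (-5 - 28) = 2*(-110)*(1/97) - 33 = -220/97 - 33 = -3421/97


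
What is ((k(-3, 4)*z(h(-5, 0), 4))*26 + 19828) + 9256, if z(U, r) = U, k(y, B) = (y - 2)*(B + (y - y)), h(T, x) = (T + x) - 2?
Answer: 32724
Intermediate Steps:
h(T, x) = -2 + T + x
k(y, B) = B*(-2 + y) (k(y, B) = (-2 + y)*(B + 0) = (-2 + y)*B = B*(-2 + y))
((k(-3, 4)*z(h(-5, 0), 4))*26 + 19828) + 9256 = (((4*(-2 - 3))*(-2 - 5 + 0))*26 + 19828) + 9256 = (((4*(-5))*(-7))*26 + 19828) + 9256 = (-20*(-7)*26 + 19828) + 9256 = (140*26 + 19828) + 9256 = (3640 + 19828) + 9256 = 23468 + 9256 = 32724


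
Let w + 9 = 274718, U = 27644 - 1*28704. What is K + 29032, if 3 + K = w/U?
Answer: 30496031/1060 ≈ 28770.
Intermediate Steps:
U = -1060 (U = 27644 - 28704 = -1060)
w = 274709 (w = -9 + 274718 = 274709)
K = -277889/1060 (K = -3 + 274709/(-1060) = -3 + 274709*(-1/1060) = -3 - 274709/1060 = -277889/1060 ≈ -262.16)
K + 29032 = -277889/1060 + 29032 = 30496031/1060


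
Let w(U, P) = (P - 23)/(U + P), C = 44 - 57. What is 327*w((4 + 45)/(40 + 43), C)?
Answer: 488538/515 ≈ 948.62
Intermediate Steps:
C = -13
w(U, P) = (-23 + P)/(P + U)
327*w((4 + 45)/(40 + 43), C) = 327*((-23 - 13)/(-13 + (4 + 45)/(40 + 43))) = 327*(-36/(-13 + 49/83)) = 327*(-36/(-1030/83)) = 327*(-83/1030*(-36)) = 327*(1494/515) = 488538/515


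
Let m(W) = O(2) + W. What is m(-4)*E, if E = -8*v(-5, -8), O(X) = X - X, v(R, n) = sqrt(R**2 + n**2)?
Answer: 32*sqrt(89) ≈ 301.89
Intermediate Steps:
O(X) = 0
m(W) = W (m(W) = 0 + W = W)
E = -8*sqrt(89) (E = -8*sqrt((-5)**2 + (-8)**2) = -8*sqrt(25 + 64) = -8*sqrt(89) ≈ -75.472)
m(-4)*E = -(-32)*sqrt(89) = 32*sqrt(89)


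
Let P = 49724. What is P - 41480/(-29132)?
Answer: 362150262/7283 ≈ 49725.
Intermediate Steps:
P - 41480/(-29132) = 49724 - 41480/(-29132) = 49724 - 41480*(-1)/29132 = 49724 - 1*(-10370/7283) = 49724 + 10370/7283 = 362150262/7283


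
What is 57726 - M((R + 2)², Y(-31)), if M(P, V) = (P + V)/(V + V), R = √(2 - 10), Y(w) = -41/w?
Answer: 4733615/82 - 124*I*√2/41 ≈ 57727.0 - 4.2771*I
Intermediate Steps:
R = 2*I*√2 (R = √(-8) = 2*I*√2 ≈ 2.8284*I)
M(P, V) = (P + V)/(2*V) (M(P, V) = (P + V)/((2*V)) = (P + V)*(1/(2*V)) = (P + V)/(2*V))
57726 - M((R + 2)², Y(-31)) = 57726 - ((2*I*√2 + 2)² - 41/(-31))/(2*((-41/(-31)))) = 57726 - ((2 + 2*I*√2)² - 41*(-1/31))/(2*((-41*(-1/31)))) = 57726 - ((2 + 2*I*√2)² + 41/31)/(2*41/31) = 57726 - 31*(41/31 + (2 + 2*I*√2)²)/(2*41) = 57726 - (½ + 31*(2 + 2*I*√2)²/82) = 57726 + (-½ - 31*(2 + 2*I*√2)²/82) = 115451/2 - 31*(2 + 2*I*√2)²/82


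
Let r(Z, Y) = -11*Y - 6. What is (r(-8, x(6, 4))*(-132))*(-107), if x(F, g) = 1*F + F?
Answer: -1949112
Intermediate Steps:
x(F, g) = 2*F (x(F, g) = F + F = 2*F)
r(Z, Y) = -6 - 11*Y
(r(-8, x(6, 4))*(-132))*(-107) = ((-6 - 22*6)*(-132))*(-107) = ((-6 - 11*12)*(-132))*(-107) = ((-6 - 132)*(-132))*(-107) = -138*(-132)*(-107) = 18216*(-107) = -1949112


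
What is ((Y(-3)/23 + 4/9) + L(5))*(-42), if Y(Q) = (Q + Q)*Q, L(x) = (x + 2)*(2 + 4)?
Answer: -125272/69 ≈ -1815.5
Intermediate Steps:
L(x) = 12 + 6*x (L(x) = (2 + x)*6 = 12 + 6*x)
Y(Q) = 2*Q**2 (Y(Q) = (2*Q)*Q = 2*Q**2)
((Y(-3)/23 + 4/9) + L(5))*(-42) = (((2*(-3)**2)/23 + 4/9) + (12 + 6*5))*(-42) = (((2*9)*(1/23) + 4*(1/9)) + (12 + 30))*(-42) = ((18*(1/23) + 4/9) + 42)*(-42) = ((18/23 + 4/9) + 42)*(-42) = (254/207 + 42)*(-42) = (8948/207)*(-42) = -125272/69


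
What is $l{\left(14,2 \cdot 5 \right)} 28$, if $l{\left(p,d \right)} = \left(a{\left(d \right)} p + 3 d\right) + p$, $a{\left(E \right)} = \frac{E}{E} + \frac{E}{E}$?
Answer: $2016$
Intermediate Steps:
$a{\left(E \right)} = 2$ ($a{\left(E \right)} = 1 + 1 = 2$)
$l{\left(p,d \right)} = 3 d + 3 p$ ($l{\left(p,d \right)} = \left(2 p + 3 d\right) + p = 3 d + 3 p$)
$l{\left(14,2 \cdot 5 \right)} 28 = \left(3 \cdot 2 \cdot 5 + 3 \cdot 14\right) 28 = \left(3 \cdot 10 + 42\right) 28 = \left(30 + 42\right) 28 = 72 \cdot 28 = 2016$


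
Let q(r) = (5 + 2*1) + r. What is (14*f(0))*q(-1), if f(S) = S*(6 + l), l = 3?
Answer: 0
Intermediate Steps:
q(r) = 7 + r (q(r) = (5 + 2) + r = 7 + r)
f(S) = 9*S (f(S) = S*(6 + 3) = S*9 = 9*S)
(14*f(0))*q(-1) = (14*(9*0))*(7 - 1) = (14*0)*6 = 0*6 = 0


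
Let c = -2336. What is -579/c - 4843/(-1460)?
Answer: 41639/11680 ≈ 3.5650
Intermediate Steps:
-579/c - 4843/(-1460) = -579/(-2336) - 4843/(-1460) = -579*(-1/2336) - 4843*(-1/1460) = 579/2336 + 4843/1460 = 41639/11680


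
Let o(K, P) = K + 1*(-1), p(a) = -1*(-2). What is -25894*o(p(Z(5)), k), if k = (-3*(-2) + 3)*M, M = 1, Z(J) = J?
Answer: -25894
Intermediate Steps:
p(a) = 2
k = 9 (k = (-3*(-2) + 3)*1 = (6 + 3)*1 = 9*1 = 9)
o(K, P) = -1 + K (o(K, P) = K - 1 = -1 + K)
-25894*o(p(Z(5)), k) = -25894*(-1 + 2) = -25894*1 = -25894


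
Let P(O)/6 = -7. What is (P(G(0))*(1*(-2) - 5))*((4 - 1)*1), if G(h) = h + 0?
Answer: 882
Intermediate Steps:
G(h) = h
P(O) = -42 (P(O) = 6*(-7) = -42)
(P(G(0))*(1*(-2) - 5))*((4 - 1)*1) = (-42*(1*(-2) - 5))*((4 - 1)*1) = (-42*(-2 - 5))*(3*1) = -42*(-7)*3 = 294*3 = 882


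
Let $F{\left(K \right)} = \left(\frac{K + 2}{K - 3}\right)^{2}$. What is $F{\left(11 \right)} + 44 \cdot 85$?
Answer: $\frac{239529}{64} \approx 3742.6$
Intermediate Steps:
$F{\left(K \right)} = \frac{\left(2 + K\right)^{2}}{\left(-3 + K\right)^{2}}$ ($F{\left(K \right)} = \left(\frac{2 + K}{-3 + K}\right)^{2} = \frac{\left(2 + K\right)^{2}}{\left(-3 + K\right)^{2}}$)
$F{\left(11 \right)} + 44 \cdot 85 = \frac{\left(2 + 11\right)^{2}}{\left(-3 + 11\right)^{2}} + 44 \cdot 85 = \frac{13^{2}}{64} + 3740 = \frac{1}{64} \cdot 169 + 3740 = \frac{169}{64} + 3740 = \frac{239529}{64}$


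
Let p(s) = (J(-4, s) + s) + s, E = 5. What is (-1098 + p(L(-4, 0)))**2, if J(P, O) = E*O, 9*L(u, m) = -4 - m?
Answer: 98208100/81 ≈ 1.2124e+6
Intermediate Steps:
L(u, m) = -4/9 - m/9 (L(u, m) = (-4 - m)/9 = -4/9 - m/9)
J(P, O) = 5*O
p(s) = 7*s (p(s) = (5*s + s) + s = 6*s + s = 7*s)
(-1098 + p(L(-4, 0)))**2 = (-1098 + 7*(-4/9 - 1/9*0))**2 = (-1098 + 7*(-4/9 + 0))**2 = (-1098 + 7*(-4/9))**2 = (-1098 - 28/9)**2 = (-9910/9)**2 = 98208100/81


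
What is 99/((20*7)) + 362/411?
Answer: 91369/57540 ≈ 1.5879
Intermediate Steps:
99/((20*7)) + 362/411 = 99/140 + 362*(1/411) = 99*(1/140) + 362/411 = 99/140 + 362/411 = 91369/57540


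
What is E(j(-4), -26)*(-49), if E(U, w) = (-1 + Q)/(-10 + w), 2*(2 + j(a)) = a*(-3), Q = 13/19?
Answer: -49/114 ≈ -0.42982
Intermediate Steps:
Q = 13/19 (Q = 13*(1/19) = 13/19 ≈ 0.68421)
j(a) = -2 - 3*a/2 (j(a) = -2 + (a*(-3))/2 = -2 + (-3*a)/2 = -2 - 3*a/2)
E(U, w) = -6/(19*(-10 + w)) (E(U, w) = (-1 + 13/19)/(-10 + w) = -6/(19*(-10 + w)))
E(j(-4), -26)*(-49) = -6/(-190 + 19*(-26))*(-49) = -6/(-190 - 494)*(-49) = -6/(-684)*(-49) = -6*(-1/684)*(-49) = (1/114)*(-49) = -49/114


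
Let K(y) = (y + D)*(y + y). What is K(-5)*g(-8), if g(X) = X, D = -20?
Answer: -2000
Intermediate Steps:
K(y) = 2*y*(-20 + y) (K(y) = (y - 20)*(y + y) = (-20 + y)*(2*y) = 2*y*(-20 + y))
K(-5)*g(-8) = (2*(-5)*(-20 - 5))*(-8) = (2*(-5)*(-25))*(-8) = 250*(-8) = -2000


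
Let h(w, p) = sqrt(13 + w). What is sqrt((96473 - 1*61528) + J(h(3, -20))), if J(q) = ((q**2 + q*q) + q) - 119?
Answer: sqrt(34862) ≈ 186.71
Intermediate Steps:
J(q) = -119 + q + 2*q**2 (J(q) = ((q**2 + q**2) + q) - 119 = (2*q**2 + q) - 119 = (q + 2*q**2) - 119 = -119 + q + 2*q**2)
sqrt((96473 - 1*61528) + J(h(3, -20))) = sqrt((96473 - 1*61528) + (-119 + sqrt(13 + 3) + 2*(sqrt(13 + 3))**2)) = sqrt((96473 - 61528) + (-119 + sqrt(16) + 2*(sqrt(16))**2)) = sqrt(34945 + (-119 + 4 + 2*4**2)) = sqrt(34945 + (-119 + 4 + 2*16)) = sqrt(34945 + (-119 + 4 + 32)) = sqrt(34945 - 83) = sqrt(34862)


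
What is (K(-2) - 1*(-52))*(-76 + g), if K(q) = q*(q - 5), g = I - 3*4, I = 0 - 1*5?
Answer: -6138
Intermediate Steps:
I = -5 (I = 0 - 5 = -5)
g = -17 (g = -5 - 3*4 = -5 - 12 = -17)
K(q) = q*(-5 + q)
(K(-2) - 1*(-52))*(-76 + g) = (-2*(-5 - 2) - 1*(-52))*(-76 - 17) = (-2*(-7) + 52)*(-93) = (14 + 52)*(-93) = 66*(-93) = -6138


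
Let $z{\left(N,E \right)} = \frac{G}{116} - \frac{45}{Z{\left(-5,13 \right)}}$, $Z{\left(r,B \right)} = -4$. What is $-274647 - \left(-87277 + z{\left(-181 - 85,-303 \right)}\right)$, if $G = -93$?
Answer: $- \frac{5434033}{29} \approx -1.8738 \cdot 10^{5}$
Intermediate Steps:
$z{\left(N,E \right)} = \frac{303}{29}$ ($z{\left(N,E \right)} = - \frac{93}{116} - \frac{45}{-4} = \left(-93\right) \frac{1}{116} - - \frac{45}{4} = - \frac{93}{116} + \frac{45}{4} = \frac{303}{29}$)
$-274647 - \left(-87277 + z{\left(-181 - 85,-303 \right)}\right) = -274647 + \left(87277 - \frac{303}{29}\right) = -274647 + \frac{2530730}{29} = - \frac{5434033}{29}$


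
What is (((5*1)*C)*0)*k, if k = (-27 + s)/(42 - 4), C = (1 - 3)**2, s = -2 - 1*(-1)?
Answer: 0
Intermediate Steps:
s = -1 (s = -2 + 1 = -1)
C = 4 (C = (-2)**2 = 4)
k = -14/19 (k = (-27 - 1)/(42 - 4) = -28/38 = -28*1/38 = -14/19 ≈ -0.73684)
(((5*1)*C)*0)*k = (((5*1)*4)*0)*(-14/19) = ((5*4)*0)*(-14/19) = (20*0)*(-14/19) = 0*(-14/19) = 0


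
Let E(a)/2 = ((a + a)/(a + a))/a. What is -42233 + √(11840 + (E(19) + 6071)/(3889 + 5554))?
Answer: -42233 + √1055833077607/9443 ≈ -42124.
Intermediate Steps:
E(a) = 2/a (E(a) = 2*(((a + a)/(a + a))/a) = 2*(((2*a)/((2*a)))/a) = 2*(((2*a)*(1/(2*a)))/a) = 2*(1/a) = 2/a)
-42233 + √(11840 + (E(19) + 6071)/(3889 + 5554)) = -42233 + √(11840 + (2/19 + 6071)/(3889 + 5554)) = -42233 + √(11840 + (2*(1/19) + 6071)/9443) = -42233 + √(11840 + (2/19 + 6071)*(1/9443)) = -42233 + √(11840 + (115351/19)*(1/9443)) = -42233 + √(11840 + 115351/179417) = -42233 + √(2124412631/179417) = -42233 + √1055833077607/9443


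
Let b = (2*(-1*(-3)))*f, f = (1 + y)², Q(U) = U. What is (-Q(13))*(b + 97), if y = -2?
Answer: -1339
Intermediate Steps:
f = 1 (f = (1 - 2)² = (-1)² = 1)
b = 6 (b = (2*(-1*(-3)))*1 = (2*3)*1 = 6*1 = 6)
(-Q(13))*(b + 97) = (-1*13)*(6 + 97) = -13*103 = -1339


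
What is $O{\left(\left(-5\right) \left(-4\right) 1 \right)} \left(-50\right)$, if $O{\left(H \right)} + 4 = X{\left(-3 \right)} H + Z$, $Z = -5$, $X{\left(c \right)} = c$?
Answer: $3450$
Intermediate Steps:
$O{\left(H \right)} = -9 - 3 H$ ($O{\left(H \right)} = -4 - \left(5 + 3 H\right) = -9 - 3 H$)
$O{\left(\left(-5\right) \left(-4\right) 1 \right)} \left(-50\right) = \left(-9 - 3 \left(-5\right) \left(-4\right) 1\right) \left(-50\right) = \left(-9 - 3 \cdot 20 \cdot 1\right) \left(-50\right) = \left(-9 - 60\right) \left(-50\right) = \left(-69\right) \left(-50\right) = 3450$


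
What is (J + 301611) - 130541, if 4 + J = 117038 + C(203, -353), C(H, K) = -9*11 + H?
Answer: 288208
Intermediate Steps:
C(H, K) = -99 + H
J = 117138 (J = -4 + (117038 + (-99 + 203)) = -4 + (117038 + 104) = -4 + 117142 = 117138)
(J + 301611) - 130541 = (117138 + 301611) - 130541 = 418749 - 130541 = 288208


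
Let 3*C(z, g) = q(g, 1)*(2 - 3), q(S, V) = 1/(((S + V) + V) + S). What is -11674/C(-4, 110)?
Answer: 7774884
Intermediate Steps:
q(S, V) = 1/(2*S + 2*V) (q(S, V) = 1/((S + 2*V) + S) = 1/(2*S + 2*V))
C(z, g) = -1/(6*(1 + g)) (C(z, g) = ((1/(2*(g + 1)))*(2 - 3))/3 = ((1/(2*(1 + g)))*(-1))/3 = (-1/(2*(1 + g)))/3 = -1/(6*(1 + g)))
-11674/C(-4, 110) = -11674/((-1/(6 + 6*110))) = -11674/((-1/(6 + 660))) = -11674/((-1/666)) = -11674/((-1*1/666)) = -11674/(-1/666) = -11674*(-666) = 7774884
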